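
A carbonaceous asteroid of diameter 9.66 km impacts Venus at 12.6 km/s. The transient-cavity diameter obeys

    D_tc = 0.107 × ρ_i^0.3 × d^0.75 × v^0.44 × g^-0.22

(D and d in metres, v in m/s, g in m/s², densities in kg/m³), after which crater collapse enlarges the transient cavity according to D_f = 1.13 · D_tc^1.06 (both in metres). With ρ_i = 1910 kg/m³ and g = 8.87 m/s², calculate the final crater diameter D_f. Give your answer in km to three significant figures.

In SI: d = 9660 m, v = 12600 m/s.
ρ_i^0.3 = 1910^0.3 = 9.645
d^0.75 = 9660^0.75 = 974.4
v^0.44 = 12600^0.44 = 63.70
g^-0.22 = 8.87^-0.22 = 0.6187
D_tc = 0.107 × 9.645 × 974.4 × 63.70 × 0.6187 = 39630 m
D_f = 1.13 × (39630)^1.06 = 84525 m
     = 84.52 km

D_f ≈ 84.5 km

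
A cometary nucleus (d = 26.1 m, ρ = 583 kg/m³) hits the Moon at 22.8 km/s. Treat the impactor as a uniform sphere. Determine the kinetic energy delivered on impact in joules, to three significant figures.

v = 22800 m/s.
Mass m = (π/6) ρ d³ = (π/6) × 583 × (26.1)³ = 5.427 × 10^6 kg
E = ½ m v² = 0.5 × 5.427 × 10^6 × (22800)² = 1.411 × 10^15 J

E ≈ 1.41 × 10^15 J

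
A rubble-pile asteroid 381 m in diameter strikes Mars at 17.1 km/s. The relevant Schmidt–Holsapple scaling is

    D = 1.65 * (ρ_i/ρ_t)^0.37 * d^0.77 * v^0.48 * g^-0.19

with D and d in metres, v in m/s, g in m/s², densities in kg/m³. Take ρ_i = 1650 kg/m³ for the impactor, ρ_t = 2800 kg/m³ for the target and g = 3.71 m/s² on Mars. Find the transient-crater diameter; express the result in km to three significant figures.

D ≈ 11.1 km

In SI units: v = 17100 m/s.
(ρ_i/ρ_t)^0.37 = (1650/2800)^0.37 = 0.8223
d^0.77 = 381^0.77 = 97.12
v^0.48 = 17100^0.48 = 107.6
g^-0.19 = 3.71^-0.19 = 0.7795
D = 1.65 × 0.8223 × 97.12 × 107.6 × 0.7795 = 11052 m
   = 11.05 km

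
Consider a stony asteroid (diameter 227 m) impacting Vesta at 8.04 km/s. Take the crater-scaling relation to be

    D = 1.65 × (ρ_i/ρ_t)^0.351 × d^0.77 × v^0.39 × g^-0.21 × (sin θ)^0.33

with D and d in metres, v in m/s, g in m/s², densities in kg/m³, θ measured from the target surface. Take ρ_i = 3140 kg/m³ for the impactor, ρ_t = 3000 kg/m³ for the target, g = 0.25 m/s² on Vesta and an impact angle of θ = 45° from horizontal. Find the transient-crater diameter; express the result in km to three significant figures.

D ≈ 4.35 km

In SI units: v = 8040 m/s.
(ρ_i/ρ_t)^0.351 = (3140/3000)^0.351 = 1.016
d^0.77 = 227^0.77 = 65.18
v^0.39 = 8040^0.39 = 33.35
g^-0.21 = 0.25^-0.21 = 1.338
(sin 45°)^0.33 = 0.7071^0.33 = 0.8919
D = 1.65 × 1.016 × 65.18 × 33.35 × 1.338 × 0.8919 = 4349 m
   = 4.349 km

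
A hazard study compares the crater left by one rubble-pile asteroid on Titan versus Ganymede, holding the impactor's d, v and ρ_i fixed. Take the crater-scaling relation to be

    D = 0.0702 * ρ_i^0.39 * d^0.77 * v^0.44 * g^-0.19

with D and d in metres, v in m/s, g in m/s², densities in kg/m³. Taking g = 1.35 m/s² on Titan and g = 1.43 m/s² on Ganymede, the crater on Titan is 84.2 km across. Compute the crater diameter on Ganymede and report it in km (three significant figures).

All impactor-dependent factors cancel in the ratio, leaving D_Ganymede/D_Titan = (g_Ganymede/g_Titan)^-0.19.
(1.43/1.35)^-0.19 = 1.059^-0.19 = 0.9892
D_Ganymede = 0.9892 × 84.2 km = 83.3 km

D ≈ 83.3 km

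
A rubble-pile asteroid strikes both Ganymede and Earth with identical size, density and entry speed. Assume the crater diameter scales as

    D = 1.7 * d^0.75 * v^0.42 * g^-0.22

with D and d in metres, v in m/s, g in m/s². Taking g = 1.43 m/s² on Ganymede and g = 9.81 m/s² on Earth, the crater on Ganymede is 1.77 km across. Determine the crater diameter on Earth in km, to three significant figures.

All impactor-dependent factors cancel in the ratio, leaving D_Earth/D_Ganymede = (g_Earth/g_Ganymede)^-0.22.
(9.81/1.43)^-0.22 = 6.860^-0.22 = 0.6546
D_Earth = 0.6546 × 1.77 km = 1.16 km

D ≈ 1.16 km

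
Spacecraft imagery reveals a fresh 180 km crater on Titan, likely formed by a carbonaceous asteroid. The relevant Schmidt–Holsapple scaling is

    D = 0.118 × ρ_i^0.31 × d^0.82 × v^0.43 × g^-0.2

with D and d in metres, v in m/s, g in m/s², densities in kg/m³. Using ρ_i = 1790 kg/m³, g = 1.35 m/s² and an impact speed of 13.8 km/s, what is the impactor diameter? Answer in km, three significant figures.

Rearranging for d: d = [D / (0.118 · 1790^0.31 · 13800^0.43 · 1.35^-0.2)]^(1/0.82).
D = 180000 m.
1790^0.31 = 10.19
13800^0.43 = 60.28
1.35^-0.2 = 0.9417
Denominator = 0.118 × 10.19 × 60.28 × 0.9417 = 68.26
D / 68.26 = 180000 / 68.26 = 2637
d = 2637^(1/0.82) = 2637^1.2195 = 14861 m

d ≈ 14.9 km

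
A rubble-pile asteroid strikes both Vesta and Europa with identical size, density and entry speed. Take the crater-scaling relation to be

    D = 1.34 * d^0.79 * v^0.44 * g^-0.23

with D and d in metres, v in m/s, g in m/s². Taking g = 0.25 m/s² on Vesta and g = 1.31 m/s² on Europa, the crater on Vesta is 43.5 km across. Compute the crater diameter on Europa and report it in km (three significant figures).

D ≈ 29.7 km

All impactor-dependent factors cancel in the ratio, leaving D_Europa/D_Vesta = (g_Europa/g_Vesta)^-0.23.
(1.31/0.25)^-0.23 = 5.240^-0.23 = 0.6832
D_Europa = 0.6832 × 43.5 km = 29.7 km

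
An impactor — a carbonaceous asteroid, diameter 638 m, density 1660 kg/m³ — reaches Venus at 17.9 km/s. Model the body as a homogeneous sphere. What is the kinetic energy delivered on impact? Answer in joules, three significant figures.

v = 17900 m/s.
Mass m = (π/6) ρ d³ = (π/6) × 1660 × (638)³ = 2.257 × 10^11 kg
E = ½ m v² = 0.5 × 2.257 × 10^11 × (17900)² = 3.616 × 10^19 J

E ≈ 3.62 × 10^19 J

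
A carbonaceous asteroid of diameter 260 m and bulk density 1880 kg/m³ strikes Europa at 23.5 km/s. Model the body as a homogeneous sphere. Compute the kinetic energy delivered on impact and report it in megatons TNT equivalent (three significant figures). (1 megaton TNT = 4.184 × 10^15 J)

E ≈ 1140 Mt TNT

v = 23500 m/s.
Mass m = (π/6) ρ d³ = (π/6) × 1880 × (260)³ = 1.730 × 10^10 kg
E = ½ m v² = 0.5 × 1.730 × 10^10 × (23500)² = 4.777 × 10^18 J
   = 4.777 × 10^18 / 4.184×10^15 = 1142 Mt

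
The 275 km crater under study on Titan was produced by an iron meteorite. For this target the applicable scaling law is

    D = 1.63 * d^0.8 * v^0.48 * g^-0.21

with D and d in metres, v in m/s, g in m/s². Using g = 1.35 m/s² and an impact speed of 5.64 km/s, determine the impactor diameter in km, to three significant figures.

d ≈ 20.8 km

Rearranging for d: d = [D / (1.63 · 5640^0.48 · 1.35^-0.21)]^(1/0.8).
D = 275000 m.
5640^0.48 = 63.18
1.35^-0.21 = 0.9389
Denominator = 1.63 × 63.18 × 0.9389 = 96.69
D / 96.69 = 275000 / 96.69 = 2844
d = 2844^(1/0.8) = 2844^1.25 = 20769 m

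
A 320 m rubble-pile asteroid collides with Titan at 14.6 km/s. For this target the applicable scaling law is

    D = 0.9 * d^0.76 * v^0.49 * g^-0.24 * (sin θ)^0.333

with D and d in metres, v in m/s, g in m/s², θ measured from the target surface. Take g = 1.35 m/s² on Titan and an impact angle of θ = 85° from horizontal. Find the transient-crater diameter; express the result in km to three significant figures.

In SI units: v = 14600 m/s.
d^0.76 = 320^0.76 = 80.15
v^0.49 = 14600^0.49 = 109.8
g^-0.24 = 1.35^-0.24 = 0.9305
(sin 85°)^0.333 = 0.9962^0.333 = 0.9987
D = 0.9 × 80.15 × 109.8 × 0.9305 × 0.9987 = 7360 m
   = 7.360 km

D ≈ 7.36 km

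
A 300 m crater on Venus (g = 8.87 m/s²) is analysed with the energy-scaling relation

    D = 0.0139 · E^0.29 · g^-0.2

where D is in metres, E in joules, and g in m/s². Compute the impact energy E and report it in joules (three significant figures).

Rearranging: E = [D / (0.0139 · g^-0.2)]^(1/0.29).
g^-0.2 = 8.87^-0.2 = 0.6463
D / (0.0139 × 0.6463) = 300 / (8.984 × 10^-3) = 3.339 × 10^4
E = (3.339 × 10^4)^3.4483 = 3.970 × 10^15 J

E ≈ 3.97 × 10^15 J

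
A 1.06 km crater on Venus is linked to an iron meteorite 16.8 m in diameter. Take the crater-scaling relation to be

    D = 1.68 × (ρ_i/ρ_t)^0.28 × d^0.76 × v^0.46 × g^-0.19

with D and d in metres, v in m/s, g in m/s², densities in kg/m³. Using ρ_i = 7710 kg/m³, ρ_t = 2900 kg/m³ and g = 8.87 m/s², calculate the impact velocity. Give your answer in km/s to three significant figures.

Rearranging for v: v = [D / (1.68 · (7710/2900)^0.28 · 16.8^0.76 · 8.87^-0.19)]^(1/0.46).
D = 1060 m.
(7710/2900)^0.28 = 1.315
16.8^0.76 = 8.536
8.87^-0.19 = 0.6605
Denominator = 1.68 × 1.315 × 8.536 × 0.6605 = 12.46
D / 12.46 = 1060 / 12.46 = 85.07
v = 85.07^(1/0.46) = 85.07^2.1739 = 15673 m/s

v ≈ 15.7 km/s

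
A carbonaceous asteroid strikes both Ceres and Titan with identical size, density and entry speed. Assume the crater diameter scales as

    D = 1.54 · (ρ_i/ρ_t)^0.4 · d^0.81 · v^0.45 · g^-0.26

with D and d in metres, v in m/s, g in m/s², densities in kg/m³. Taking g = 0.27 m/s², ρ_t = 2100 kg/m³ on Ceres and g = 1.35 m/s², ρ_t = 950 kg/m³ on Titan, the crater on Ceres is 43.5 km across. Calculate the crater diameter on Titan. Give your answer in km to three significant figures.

The impactor-only factors (d, v, ρ_i) cancel in the ratio, leaving D_Titan/D_Ceres = (g_Titan/g_Ceres)^-0.26 · (ρ_t,Ceres/ρ_t,Titan)^0.4.
(1.35/0.27)^-0.26 = 5.000^-0.26 = 0.6581
(2100/950)^0.4 = 2.211^0.4 = 1.374
Ratio = 0.6581 × 1.374 = 0.9042
D_Titan = 0.9042 × 43.5 km = 39.3 km

D ≈ 39.3 km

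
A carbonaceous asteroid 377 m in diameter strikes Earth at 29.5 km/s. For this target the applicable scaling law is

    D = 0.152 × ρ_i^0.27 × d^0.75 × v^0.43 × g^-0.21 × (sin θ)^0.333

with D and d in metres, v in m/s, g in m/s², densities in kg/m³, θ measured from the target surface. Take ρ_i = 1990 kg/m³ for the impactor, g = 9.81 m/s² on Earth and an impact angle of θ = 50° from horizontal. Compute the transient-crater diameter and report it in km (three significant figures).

D ≈ 4.79 km

In SI units: v = 29500 m/s.
ρ_i^0.27 = 1990^0.27 = 7.775
d^0.75 = 377^0.75 = 85.56
v^0.43 = 29500^0.43 = 83.56
g^-0.21 = 9.81^-0.21 = 0.6191
(sin 50°)^0.333 = 0.7660^0.333 = 0.9151
D = 0.152 × 7.775 × 85.56 × 83.56 × 0.6191 × 0.9151 = 4787 m
   = 4.787 km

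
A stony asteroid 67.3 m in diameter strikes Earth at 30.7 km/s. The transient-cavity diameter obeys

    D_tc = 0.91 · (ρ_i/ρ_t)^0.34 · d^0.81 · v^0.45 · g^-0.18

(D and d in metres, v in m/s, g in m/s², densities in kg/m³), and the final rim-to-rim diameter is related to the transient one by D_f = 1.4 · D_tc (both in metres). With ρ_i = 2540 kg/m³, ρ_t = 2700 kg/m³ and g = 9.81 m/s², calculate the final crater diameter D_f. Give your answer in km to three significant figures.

D_f ≈ 2.62 km

v = 30700 m/s.
(ρ_i/ρ_t)^0.34 = (2540/2700)^0.34 = 0.9794
d^0.81 = 67.3^0.81 = 30.25
v^0.45 = 30700^0.45 = 104.5
g^-0.18 = 9.81^-0.18 = 0.6630
D_tc = 0.91 × 0.9794 × 30.25 × 104.5 × 0.6630 = 1868 m
D_f = 1.4 × 1868 = 2615 m
     = 2.615 km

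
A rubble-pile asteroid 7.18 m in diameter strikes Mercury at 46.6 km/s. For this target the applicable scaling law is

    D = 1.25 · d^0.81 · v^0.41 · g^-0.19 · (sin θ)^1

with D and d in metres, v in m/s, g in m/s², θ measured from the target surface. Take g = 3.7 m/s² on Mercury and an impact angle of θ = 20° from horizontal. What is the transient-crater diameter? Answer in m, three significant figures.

D ≈ 135 m

In SI units: v = 46600 m/s.
d^0.81 = 7.18^0.81 = 4.937
v^0.41 = 46600^0.41 = 82.04
g^-0.19 = 3.7^-0.19 = 0.7799
(sin 20°)^1 = 0.3420^1 = 0.3420
D = 1.25 × 4.937 × 82.04 × 0.7799 × 0.3420 = 135.0 m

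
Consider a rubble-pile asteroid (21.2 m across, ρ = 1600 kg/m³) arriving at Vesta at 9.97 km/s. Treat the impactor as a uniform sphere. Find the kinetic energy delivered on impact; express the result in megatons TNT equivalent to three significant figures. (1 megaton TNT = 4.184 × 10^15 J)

E ≈ 0.0948 Mt TNT

v = 9970 m/s.
Mass m = (π/6) ρ d³ = (π/6) × 1600 × (21.2)³ = 7.982 × 10^6 kg
E = ½ m v² = 0.5 × 7.982 × 10^6 × (9970)² = 3.967 × 10^14 J
   = 3.967 × 10^14 / 4.184×10^15 = 0.09481 Mt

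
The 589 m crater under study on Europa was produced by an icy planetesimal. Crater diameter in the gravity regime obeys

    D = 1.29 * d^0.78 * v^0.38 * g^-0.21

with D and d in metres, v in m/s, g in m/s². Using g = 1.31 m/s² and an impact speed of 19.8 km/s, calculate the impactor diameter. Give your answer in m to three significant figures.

Rearranging for d: d = [D / (1.29 · 19800^0.38 · 1.31^-0.21)]^(1/0.78).
19800^0.38 = 42.93
1.31^-0.21 = 0.9449
Denominator = 1.29 × 42.93 × 0.9449 = 52.33
D / 52.33 = 589 / 52.33 = 11.26
d = 11.26^(1/0.78) = 11.26^1.2821 = 22.29 m

d ≈ 22.3 m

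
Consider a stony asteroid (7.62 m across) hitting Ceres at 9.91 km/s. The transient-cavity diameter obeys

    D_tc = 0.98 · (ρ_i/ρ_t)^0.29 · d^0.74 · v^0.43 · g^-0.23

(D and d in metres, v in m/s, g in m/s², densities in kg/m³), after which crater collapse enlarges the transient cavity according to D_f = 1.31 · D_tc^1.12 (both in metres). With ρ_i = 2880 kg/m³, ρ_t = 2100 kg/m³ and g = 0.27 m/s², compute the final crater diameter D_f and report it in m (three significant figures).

D_f ≈ 899 m

v = 9910 m/s.
(ρ_i/ρ_t)^0.29 = (2880/2100)^0.29 = 1.096
d^0.74 = 7.62^0.74 = 4.494
v^0.43 = 9910^0.43 = 52.28
g^-0.23 = 0.27^-0.23 = 1.351
D_tc = 0.98 × 1.096 × 4.494 × 52.28 × 1.351 = 340.9 m
D_f = 1.31 × (340.9)^1.12 = 899.1 m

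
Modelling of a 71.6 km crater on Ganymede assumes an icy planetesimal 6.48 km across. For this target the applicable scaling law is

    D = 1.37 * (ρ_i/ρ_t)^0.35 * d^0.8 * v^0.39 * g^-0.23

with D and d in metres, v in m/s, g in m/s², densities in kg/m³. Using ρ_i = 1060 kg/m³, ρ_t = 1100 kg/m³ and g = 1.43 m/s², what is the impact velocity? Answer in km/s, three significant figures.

Rearranging for v: v = [D / (1.37 · (1060/1100)^0.35 · 6480^0.8 · 1.43^-0.23)]^(1/0.39).
D = 71600 m.
(1060/1100)^0.35 = 0.9871
6480^0.8 = 1120
1.43^-0.23 = 0.9210
Denominator = 1.37 × 0.9871 × 1120 × 0.9210 = 1395
D / 1395 = 71600 / 1395 = 51.33
v = 51.33^(1/0.39) = 51.33^2.5641 = 24298 m/s

v ≈ 24.3 km/s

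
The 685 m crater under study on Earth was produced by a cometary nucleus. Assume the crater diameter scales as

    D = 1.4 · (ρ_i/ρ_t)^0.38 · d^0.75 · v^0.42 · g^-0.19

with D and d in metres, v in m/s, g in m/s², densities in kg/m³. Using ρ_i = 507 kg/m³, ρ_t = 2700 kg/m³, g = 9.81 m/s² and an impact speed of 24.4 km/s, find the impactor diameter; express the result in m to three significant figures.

d ≈ 56.0 m

Rearranging for d: d = [D / (1.4 · (507/2700)^0.38 · 24400^0.42 · 9.81^-0.19)]^(1/0.75).
(507/2700)^0.38 = 0.5296
24400^0.42 = 69.62
9.81^-0.19 = 0.6480
Denominator = 1.4 × 0.5296 × 69.62 × 0.6480 = 33.45
D / 33.45 = 685 / 33.45 = 20.48
d = 20.48^(1/0.75) = 20.48^1.3333 = 56.03 m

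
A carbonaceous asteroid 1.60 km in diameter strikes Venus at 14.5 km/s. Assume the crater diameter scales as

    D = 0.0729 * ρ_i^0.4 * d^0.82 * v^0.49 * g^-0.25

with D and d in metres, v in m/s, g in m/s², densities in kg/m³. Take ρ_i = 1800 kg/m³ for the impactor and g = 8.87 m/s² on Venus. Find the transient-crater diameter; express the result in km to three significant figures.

D ≈ 39.3 km

In SI units: d = 1600 m, v = 14500 m/s.
ρ_i^0.4 = 1800^0.4 = 20.05
d^0.82 = 1600^0.82 = 424.0
v^0.49 = 14500^0.49 = 109.4
g^-0.25 = 8.87^-0.25 = 0.5795
D = 0.0729 × 20.05 × 424.0 × 109.4 × 0.5795 = 39290 m
   = 39.29 km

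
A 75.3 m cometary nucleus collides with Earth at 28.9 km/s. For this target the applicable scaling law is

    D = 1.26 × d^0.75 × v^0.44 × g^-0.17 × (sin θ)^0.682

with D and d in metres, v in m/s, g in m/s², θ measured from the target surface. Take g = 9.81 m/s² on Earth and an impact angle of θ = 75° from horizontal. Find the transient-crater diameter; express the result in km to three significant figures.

D ≈ 1.96 km

In SI units: v = 28900 m/s.
d^0.75 = 75.3^0.75 = 25.56
v^0.44 = 28900^0.44 = 91.79
g^-0.17 = 9.81^-0.17 = 0.6783
(sin 75°)^0.682 = 0.9659^0.682 = 0.9766
D = 1.26 × 25.56 × 91.79 × 0.6783 × 0.9766 = 1958 m
   = 1.958 km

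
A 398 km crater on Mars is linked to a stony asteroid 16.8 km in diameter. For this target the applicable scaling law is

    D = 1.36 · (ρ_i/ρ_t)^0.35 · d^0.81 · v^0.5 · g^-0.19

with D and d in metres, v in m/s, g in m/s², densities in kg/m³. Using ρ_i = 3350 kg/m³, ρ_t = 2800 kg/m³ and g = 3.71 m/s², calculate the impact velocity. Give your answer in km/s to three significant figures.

Rearranging for v: v = [D / (1.36 · (3350/2800)^0.35 · 16800^0.81 · 3.71^-0.19)]^(1/0.5).
D = 398000 m.
(3350/2800)^0.35 = 1.065
16800^0.81 = 2645
3.71^-0.19 = 0.7795
Denominator = 1.36 × 1.065 × 2645 × 0.7795 = 2986
D / 2986 = 398000 / 2986 = 133.3
v = 133.3^(1/0.5) = 133.3^2 = 17769 m/s

v ≈ 17.8 km/s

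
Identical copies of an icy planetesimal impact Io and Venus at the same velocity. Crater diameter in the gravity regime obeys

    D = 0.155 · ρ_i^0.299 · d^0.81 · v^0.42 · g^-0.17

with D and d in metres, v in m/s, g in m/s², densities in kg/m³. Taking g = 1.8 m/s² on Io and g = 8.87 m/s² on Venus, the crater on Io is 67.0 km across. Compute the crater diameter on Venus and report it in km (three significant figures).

D ≈ 51.1 km

All impactor-dependent factors cancel in the ratio, leaving D_Venus/D_Io = (g_Venus/g_Io)^-0.17.
(8.87/1.8)^-0.17 = 4.928^-0.17 = 0.7625
D_Venus = 0.7625 × 67.0 km = 51.1 km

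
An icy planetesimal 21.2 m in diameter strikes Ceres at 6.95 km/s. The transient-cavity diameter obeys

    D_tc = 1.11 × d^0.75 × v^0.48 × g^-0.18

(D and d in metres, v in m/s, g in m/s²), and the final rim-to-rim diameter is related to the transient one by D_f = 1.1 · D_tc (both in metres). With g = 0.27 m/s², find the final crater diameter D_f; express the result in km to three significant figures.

D_f ≈ 1.07 km

v = 6950 m/s.
d^0.75 = 21.2^0.75 = 9.880
v^0.48 = 6950^0.48 = 69.85
g^-0.18 = 0.27^-0.18 = 1.266
D_tc = 1.11 × 9.880 × 69.85 × 1.266 = 969.8 m
D_f = 1.1 × 969.8 = 1067 m
     = 1.067 km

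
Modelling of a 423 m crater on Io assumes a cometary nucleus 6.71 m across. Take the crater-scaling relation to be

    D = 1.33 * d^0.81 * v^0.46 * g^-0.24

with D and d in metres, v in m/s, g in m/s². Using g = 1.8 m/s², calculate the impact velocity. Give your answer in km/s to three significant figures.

Rearranging for v: v = [D / (1.33 · 6.71^0.81 · 1.8^-0.24)]^(1/0.46).
6.71^0.81 = 4.674
1.8^-0.24 = 0.8684
Denominator = 1.33 × 4.674 × 0.8684 = 5.398
D / 5.398 = 423 / 5.398 = 78.36
v = 78.36^(1/0.46) = 78.36^2.1739 = 13109 m/s

v ≈ 13.1 km/s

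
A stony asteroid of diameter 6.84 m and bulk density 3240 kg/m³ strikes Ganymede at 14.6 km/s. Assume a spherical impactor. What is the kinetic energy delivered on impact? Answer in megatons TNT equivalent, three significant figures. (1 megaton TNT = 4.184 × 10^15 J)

v = 14600 m/s.
Mass m = (π/6) ρ d³ = (π/6) × 3240 × (6.84)³ = 5.429 × 10^5 kg
E = ½ m v² = 0.5 × 5.429 × 10^5 × (14600)² = 5.786 × 10^13 J
   = 5.786 × 10^13 / 4.184×10^15 = 0.01383 Mt

E ≈ 0.0138 Mt TNT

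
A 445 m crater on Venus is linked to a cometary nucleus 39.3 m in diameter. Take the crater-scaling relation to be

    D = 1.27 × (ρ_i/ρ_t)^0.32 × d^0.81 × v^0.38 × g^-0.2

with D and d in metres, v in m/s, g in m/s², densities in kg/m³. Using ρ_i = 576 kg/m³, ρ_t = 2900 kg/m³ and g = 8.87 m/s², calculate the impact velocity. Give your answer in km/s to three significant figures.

Rearranging for v: v = [D / (1.27 · (576/2900)^0.32 · 39.3^0.81 · 8.87^-0.2)]^(1/0.38).
(576/2900)^0.32 = 0.5962
39.3^0.81 = 19.56
8.87^-0.2 = 0.6463
Denominator = 1.27 × 0.5962 × 19.56 × 0.6463 = 9.572
D / 9.572 = 445 / 9.572 = 46.49
v = 46.49^(1/0.38) = 46.49^2.6316 = 24424 m/s

v ≈ 24.4 km/s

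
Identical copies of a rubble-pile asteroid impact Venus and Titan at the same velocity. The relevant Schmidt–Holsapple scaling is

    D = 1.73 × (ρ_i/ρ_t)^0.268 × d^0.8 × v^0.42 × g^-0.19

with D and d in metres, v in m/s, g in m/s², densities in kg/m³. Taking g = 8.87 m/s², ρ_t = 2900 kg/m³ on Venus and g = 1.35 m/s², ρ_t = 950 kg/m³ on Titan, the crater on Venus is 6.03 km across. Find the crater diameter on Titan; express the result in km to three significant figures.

D ≈ 11.6 km

The impactor-only factors (d, v, ρ_i) cancel in the ratio, leaving D_Titan/D_Venus = (g_Titan/g_Venus)^-0.19 · (ρ_t,Venus/ρ_t,Titan)^0.268.
(1.35/8.87)^-0.19 = 0.1522^-0.19 = 1.430
(2900/950)^0.268 = 3.053^0.268 = 1.349
Ratio = 1.430 × 1.349 = 1.929
D_Titan = 1.929 × 6.03 km = 11.6 km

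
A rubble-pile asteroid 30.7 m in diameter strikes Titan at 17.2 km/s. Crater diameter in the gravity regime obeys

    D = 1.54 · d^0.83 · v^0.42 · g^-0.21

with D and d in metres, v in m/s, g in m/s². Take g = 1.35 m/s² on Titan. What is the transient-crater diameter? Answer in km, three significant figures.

In SI units: v = 17200 m/s.
d^0.83 = 30.7^0.83 = 17.15
v^0.42 = 17200^0.42 = 60.11
g^-0.21 = 1.35^-0.21 = 0.9389
D = 1.54 × 17.15 × 60.11 × 0.9389 = 1491 m
   = 1.491 km

D ≈ 1.49 km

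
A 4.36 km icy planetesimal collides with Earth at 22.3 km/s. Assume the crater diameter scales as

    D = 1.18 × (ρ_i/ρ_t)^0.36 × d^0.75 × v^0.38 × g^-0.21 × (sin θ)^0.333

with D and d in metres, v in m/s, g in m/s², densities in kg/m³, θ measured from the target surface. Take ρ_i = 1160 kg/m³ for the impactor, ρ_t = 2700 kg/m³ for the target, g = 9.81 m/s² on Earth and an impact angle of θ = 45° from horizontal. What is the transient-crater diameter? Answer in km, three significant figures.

In SI units: d = 4360 m, v = 22300 m/s.
(ρ_i/ρ_t)^0.36 = (1160/2700)^0.36 = 0.7378
d^0.75 = 4360^0.75 = 536.6
v^0.38 = 22300^0.38 = 44.91
g^-0.21 = 9.81^-0.21 = 0.6191
(sin 45°)^0.333 = 0.7071^0.333 = 0.8910
D = 1.18 × 0.7378 × 536.6 × 44.91 × 0.6191 × 0.8910 = 11573 m
   = 11.57 km

D ≈ 11.6 km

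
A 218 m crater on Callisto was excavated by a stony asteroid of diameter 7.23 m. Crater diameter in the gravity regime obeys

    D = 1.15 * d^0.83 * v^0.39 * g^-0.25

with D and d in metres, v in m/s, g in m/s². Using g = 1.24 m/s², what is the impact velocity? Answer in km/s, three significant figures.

Rearranging for v: v = [D / (1.15 · 7.23^0.83 · 1.24^-0.25)]^(1/0.39).
7.23^0.83 = 5.165
1.24^-0.25 = 0.9476
Denominator = 1.15 × 5.165 × 0.9476 = 5.629
D / 5.629 = 218 / 5.629 = 38.73
v = 38.73^(1/0.39) = 38.73^2.5641 = 11801 m/s

v ≈ 11.8 km/s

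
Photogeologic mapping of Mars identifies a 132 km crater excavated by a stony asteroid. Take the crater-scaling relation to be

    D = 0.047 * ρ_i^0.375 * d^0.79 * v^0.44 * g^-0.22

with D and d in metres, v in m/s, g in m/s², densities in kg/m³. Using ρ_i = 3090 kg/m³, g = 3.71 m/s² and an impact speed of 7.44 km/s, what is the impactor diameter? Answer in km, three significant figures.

d ≈ 32.2 km

Rearranging for d: d = [D / (0.047 · 3090^0.375 · 7440^0.44 · 3.71^-0.22)]^(1/0.79).
D = 132000 m.
3090^0.375 = 20.36
7440^0.44 = 50.52
3.71^-0.22 = 0.7494
Denominator = 0.047 × 20.36 × 50.52 × 0.7494 = 36.23
D / 36.23 = 132000 / 36.23 = 3643
d = 3643^(1/0.79) = 3643^1.2658 = 32218 m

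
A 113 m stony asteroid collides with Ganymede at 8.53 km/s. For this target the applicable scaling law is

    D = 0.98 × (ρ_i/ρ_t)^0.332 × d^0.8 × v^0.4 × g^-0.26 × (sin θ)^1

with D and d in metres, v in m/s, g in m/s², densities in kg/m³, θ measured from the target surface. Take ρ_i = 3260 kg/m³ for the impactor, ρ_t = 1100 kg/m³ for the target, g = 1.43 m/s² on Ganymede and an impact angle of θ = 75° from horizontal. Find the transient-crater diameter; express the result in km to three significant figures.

In SI units: v = 8530 m/s.
(ρ_i/ρ_t)^0.332 = (3260/1100)^0.332 = 1.434
d^0.8 = 113^0.8 = 43.90
v^0.4 = 8530^0.4 = 37.36
g^-0.26 = 1.43^-0.26 = 0.9112
(sin 75°)^1 = 0.9659^1 = 0.9659
D = 0.98 × 1.434 × 43.90 × 37.36 × 0.9112 × 0.9659 = 2029 m
   = 2.029 km

D ≈ 2.03 km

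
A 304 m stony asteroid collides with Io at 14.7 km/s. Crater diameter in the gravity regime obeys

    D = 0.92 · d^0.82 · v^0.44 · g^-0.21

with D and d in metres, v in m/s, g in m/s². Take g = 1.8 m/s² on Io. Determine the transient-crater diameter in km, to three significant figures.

D ≈ 6.02 km

In SI units: v = 14700 m/s.
d^0.82 = 304^0.82 = 108.6
v^0.44 = 14700^0.44 = 68.17
g^-0.21 = 1.8^-0.21 = 0.8839
D = 0.92 × 108.6 × 68.17 × 0.8839 = 6020 m
   = 6.020 km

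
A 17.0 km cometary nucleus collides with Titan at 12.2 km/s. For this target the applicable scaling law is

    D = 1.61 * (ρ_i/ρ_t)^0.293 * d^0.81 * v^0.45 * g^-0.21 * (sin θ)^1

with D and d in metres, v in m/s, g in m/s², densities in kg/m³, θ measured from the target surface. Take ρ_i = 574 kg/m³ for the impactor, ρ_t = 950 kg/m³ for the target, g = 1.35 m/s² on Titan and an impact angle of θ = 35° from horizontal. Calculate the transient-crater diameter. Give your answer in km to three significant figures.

In SI units: d = 17000 m, v = 12200 m/s.
(ρ_i/ρ_t)^0.293 = (574/950)^0.293 = 0.8628
d^0.81 = 17000^0.81 = 2671
v^0.45 = 12200^0.45 = 69.00
g^-0.21 = 1.35^-0.21 = 0.9389
(sin 35°)^1 = 0.5736^1 = 0.5736
D = 1.61 × 0.8628 × 2671 × 69.00 × 0.9389 × 0.5736 = 1.379 × 10^5 m
   = 137.9 km

D ≈ 138 km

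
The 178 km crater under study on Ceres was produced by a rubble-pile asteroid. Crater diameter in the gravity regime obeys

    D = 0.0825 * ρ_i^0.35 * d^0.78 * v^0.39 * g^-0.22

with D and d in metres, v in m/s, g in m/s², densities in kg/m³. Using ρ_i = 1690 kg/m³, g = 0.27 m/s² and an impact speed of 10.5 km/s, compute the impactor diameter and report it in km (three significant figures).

Rearranging for d: d = [D / (0.0825 · 1690^0.35 · 10500^0.39 · 0.27^-0.22)]^(1/0.78).
D = 178000 m.
1690^0.35 = 13.48
10500^0.39 = 37.01
0.27^-0.22 = 1.334
Denominator = 0.0825 × 13.48 × 37.01 × 1.334 = 54.91
D / 54.91 = 178000 / 54.91 = 3242
d = 3242^(1/0.78) = 3242^1.2821 = 31711 m

d ≈ 31.7 km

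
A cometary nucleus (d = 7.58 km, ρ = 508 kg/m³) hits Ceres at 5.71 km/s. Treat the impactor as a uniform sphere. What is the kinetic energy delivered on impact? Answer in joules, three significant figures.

d = 7580 m; v = 5710 m/s.
Mass m = (π/6) ρ d³ = (π/6) × 508 × (7580)³ = 1.158 × 10^14 kg
E = ½ m v² = 0.5 × 1.158 × 10^14 × (5710)² = 1.888 × 10^21 J

E ≈ 1.89 × 10^21 J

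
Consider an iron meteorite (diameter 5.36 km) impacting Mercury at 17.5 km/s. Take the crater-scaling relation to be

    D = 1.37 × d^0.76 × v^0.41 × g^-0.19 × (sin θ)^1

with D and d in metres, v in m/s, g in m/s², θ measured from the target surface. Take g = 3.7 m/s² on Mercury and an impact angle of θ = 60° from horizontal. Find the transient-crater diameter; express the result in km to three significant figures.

D ≈ 34.7 km

In SI units: d = 5360 m, v = 17500 m/s.
d^0.76 = 5360^0.76 = 682.6
v^0.41 = 17500^0.41 = 54.91
g^-0.19 = 3.7^-0.19 = 0.7799
(sin 60°)^1 = 0.8660^1 = 0.8660
D = 1.37 × 682.6 × 54.91 × 0.7799 × 0.8660 = 34681 m
   = 34.68 km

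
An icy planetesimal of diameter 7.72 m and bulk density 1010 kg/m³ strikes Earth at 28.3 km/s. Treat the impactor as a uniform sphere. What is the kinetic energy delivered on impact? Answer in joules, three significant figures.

v = 28300 m/s.
Mass m = (π/6) ρ d³ = (π/6) × 1010 × (7.72)³ = 2.433 × 10^5 kg
E = ½ m v² = 0.5 × 2.433 × 10^5 × (28300)² = 9.743 × 10^13 J

E ≈ 9.74 × 10^13 J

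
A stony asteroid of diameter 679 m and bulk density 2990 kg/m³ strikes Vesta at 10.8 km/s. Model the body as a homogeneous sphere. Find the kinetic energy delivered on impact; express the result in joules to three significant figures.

v = 10800 m/s.
Mass m = (π/6) ρ d³ = (π/6) × 2990 × (679)³ = 4.901 × 10^11 kg
E = ½ m v² = 0.5 × 4.901 × 10^11 × (10800)² = 2.858 × 10^19 J

E ≈ 2.86 × 10^19 J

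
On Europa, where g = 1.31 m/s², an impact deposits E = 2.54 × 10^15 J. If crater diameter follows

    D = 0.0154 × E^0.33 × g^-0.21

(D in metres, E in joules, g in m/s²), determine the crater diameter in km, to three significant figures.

D ≈ 1.76 km

E^0.33 = (2.54 × 10^15)^0.33 = 1.212 × 10^5
g^-0.21 = 1.31^-0.21 = 0.9449
D = 0.0154 × 1.212 × 10^5 × 0.9449 = 1764 m
   = 1.764 km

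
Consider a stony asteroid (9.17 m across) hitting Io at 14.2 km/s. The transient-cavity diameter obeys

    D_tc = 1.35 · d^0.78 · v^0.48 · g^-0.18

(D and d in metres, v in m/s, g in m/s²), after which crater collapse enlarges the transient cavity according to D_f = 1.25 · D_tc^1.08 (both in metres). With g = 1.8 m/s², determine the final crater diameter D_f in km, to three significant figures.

D_f ≈ 1.42 km

v = 14200 m/s.
d^0.78 = 9.17^0.78 = 5.632
v^0.48 = 14200^0.48 = 98.42
g^-0.18 = 1.8^-0.18 = 0.8996
D_tc = 1.35 × 5.632 × 98.42 × 0.8996 = 673.2 m
D_f = 1.25 × (673.2)^1.08 = 1417 m
     = 1.417 km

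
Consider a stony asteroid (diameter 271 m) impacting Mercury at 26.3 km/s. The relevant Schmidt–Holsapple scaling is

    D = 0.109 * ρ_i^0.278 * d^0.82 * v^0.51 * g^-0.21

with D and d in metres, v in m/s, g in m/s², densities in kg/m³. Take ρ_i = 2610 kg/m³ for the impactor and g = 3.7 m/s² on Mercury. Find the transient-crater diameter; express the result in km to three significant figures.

D ≈ 13.1 km

In SI units: v = 26300 m/s.
ρ_i^0.278 = 2610^0.278 = 8.909
d^0.82 = 271^0.82 = 98.86
v^0.51 = 26300^0.51 = 179.5
g^-0.21 = 3.7^-0.21 = 0.7598
D = 0.109 × 8.909 × 98.86 × 179.5 × 0.7598 = 13093 m
   = 13.09 km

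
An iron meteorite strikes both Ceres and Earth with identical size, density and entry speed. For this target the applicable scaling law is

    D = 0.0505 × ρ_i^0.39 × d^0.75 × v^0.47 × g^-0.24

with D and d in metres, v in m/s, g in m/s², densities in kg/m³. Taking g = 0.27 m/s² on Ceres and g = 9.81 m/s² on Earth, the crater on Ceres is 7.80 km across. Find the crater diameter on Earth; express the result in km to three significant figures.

D ≈ 3.29 km

All impactor-dependent factors cancel in the ratio, leaving D_Earth/D_Ceres = (g_Earth/g_Ceres)^-0.24.
(9.81/0.27)^-0.24 = 36.33^-0.24 = 0.4222
D_Earth = 0.4222 × 7.80 km = 3.29 km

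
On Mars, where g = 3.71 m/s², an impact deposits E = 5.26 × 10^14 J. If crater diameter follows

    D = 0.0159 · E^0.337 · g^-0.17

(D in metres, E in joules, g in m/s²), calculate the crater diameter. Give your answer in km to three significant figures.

E^0.337 = (5.26 × 10^14)^0.337 = 9.141 × 10^4
g^-0.17 = 3.71^-0.17 = 0.8002
D = 0.0159 × 9.141 × 10^4 × 0.8002 = 1163 m
   = 1.163 km

D ≈ 1.16 km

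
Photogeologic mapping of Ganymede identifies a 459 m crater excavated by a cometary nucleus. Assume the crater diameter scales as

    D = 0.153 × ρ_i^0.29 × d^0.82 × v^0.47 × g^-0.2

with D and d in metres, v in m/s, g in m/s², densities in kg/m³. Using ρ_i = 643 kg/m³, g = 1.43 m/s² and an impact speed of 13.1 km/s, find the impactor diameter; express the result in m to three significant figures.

d ≈ 8.42 m

Rearranging for d: d = [D / (0.153 · 643^0.29 · 13100^0.47 · 1.43^-0.2)]^(1/0.82).
643^0.29 = 6.522
13100^0.47 = 86.12
1.43^-0.2 = 0.9310
Denominator = 0.153 × 6.522 × 86.12 × 0.9310 = 80.01
D / 80.01 = 459 / 80.01 = 5.737
d = 5.737^(1/0.82) = 5.737^1.2195 = 8.418 m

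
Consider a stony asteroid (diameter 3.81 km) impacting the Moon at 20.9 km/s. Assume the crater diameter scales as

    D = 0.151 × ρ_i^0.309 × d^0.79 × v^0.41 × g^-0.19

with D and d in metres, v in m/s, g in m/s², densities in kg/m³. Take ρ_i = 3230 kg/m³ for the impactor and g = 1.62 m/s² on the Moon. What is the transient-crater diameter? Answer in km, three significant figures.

In SI units: d = 3810 m, v = 20900 m/s.
ρ_i^0.309 = 3230^0.309 = 12.14
d^0.79 = 3810^0.79 = 674.4
v^0.41 = 20900^0.41 = 59.06
g^-0.19 = 1.62^-0.19 = 0.9124
D = 0.151 × 12.14 × 674.4 × 59.06 × 0.9124 = 66618 m
   = 66.62 km

D ≈ 66.6 km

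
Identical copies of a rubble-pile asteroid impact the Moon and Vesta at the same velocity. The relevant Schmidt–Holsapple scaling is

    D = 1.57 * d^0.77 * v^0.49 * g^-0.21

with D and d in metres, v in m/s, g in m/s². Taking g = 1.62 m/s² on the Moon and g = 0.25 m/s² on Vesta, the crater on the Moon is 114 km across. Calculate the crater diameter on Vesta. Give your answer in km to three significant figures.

D ≈ 169 km

All impactor-dependent factors cancel in the ratio, leaving D_Vesta/D_Moon = (g_Vesta/g_Moon)^-0.21.
(0.25/1.62)^-0.21 = 0.1543^-0.21 = 1.481
D_Vesta = 1.481 × 114 km = 169 km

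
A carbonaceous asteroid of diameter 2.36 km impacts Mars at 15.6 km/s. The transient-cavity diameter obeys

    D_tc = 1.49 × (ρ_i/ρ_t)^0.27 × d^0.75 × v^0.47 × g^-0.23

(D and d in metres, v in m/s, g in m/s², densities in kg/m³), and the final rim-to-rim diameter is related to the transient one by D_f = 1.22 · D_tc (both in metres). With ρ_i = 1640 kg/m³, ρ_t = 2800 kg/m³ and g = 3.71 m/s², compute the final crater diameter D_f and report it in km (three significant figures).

D_f ≈ 36.8 km

In SI: d = 2360 m, v = 15600 m/s.
(ρ_i/ρ_t)^0.27 = (1640/2800)^0.27 = 0.8655
d^0.75 = 2360^0.75 = 338.6
v^0.47 = 15600^0.47 = 93.49
g^-0.23 = 3.71^-0.23 = 0.7397
D_tc = 1.49 × 0.8655 × 338.6 × 93.49 × 0.7397 = 30200 m
D_f = 1.22 × 30200 = 36844 m
     = 36.84 km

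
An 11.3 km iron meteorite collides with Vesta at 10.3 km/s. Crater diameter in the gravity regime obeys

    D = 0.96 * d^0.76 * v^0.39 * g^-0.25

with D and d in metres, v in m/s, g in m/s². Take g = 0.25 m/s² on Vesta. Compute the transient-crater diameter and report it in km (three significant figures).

In SI units: d = 11300 m, v = 10300 m/s.
d^0.76 = 11300^0.76 = 1203
v^0.39 = 10300^0.39 = 36.73
g^-0.25 = 0.25^-0.25 = 1.414
D = 0.96 × 1203 × 36.73 × 1.414 = 59980 m
   = 59.98 km

D ≈ 60.0 km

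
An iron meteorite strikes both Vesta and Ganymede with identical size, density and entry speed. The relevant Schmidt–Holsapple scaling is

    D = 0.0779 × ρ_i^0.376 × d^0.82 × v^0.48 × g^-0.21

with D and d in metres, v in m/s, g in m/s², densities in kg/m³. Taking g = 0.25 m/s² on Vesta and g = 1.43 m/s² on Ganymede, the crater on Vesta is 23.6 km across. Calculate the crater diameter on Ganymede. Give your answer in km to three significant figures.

D ≈ 16.4 km

All impactor-dependent factors cancel in the ratio, leaving D_Ganymede/D_Vesta = (g_Ganymede/g_Vesta)^-0.21.
(1.43/0.25)^-0.21 = 5.720^-0.21 = 0.6933
D_Ganymede = 0.6933 × 23.6 km = 16.4 km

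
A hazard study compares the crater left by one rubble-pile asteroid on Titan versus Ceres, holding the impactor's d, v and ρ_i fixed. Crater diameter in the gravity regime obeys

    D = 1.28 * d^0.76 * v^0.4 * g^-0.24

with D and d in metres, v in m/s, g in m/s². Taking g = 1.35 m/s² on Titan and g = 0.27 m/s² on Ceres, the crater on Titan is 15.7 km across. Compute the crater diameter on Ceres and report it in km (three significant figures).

All impactor-dependent factors cancel in the ratio, leaving D_Ceres/D_Titan = (g_Ceres/g_Titan)^-0.24.
(0.27/1.35)^-0.24 = 0.2000^-0.24 = 1.471
D_Ceres = 1.471 × 15.7 km = 23.1 km

D ≈ 23.1 km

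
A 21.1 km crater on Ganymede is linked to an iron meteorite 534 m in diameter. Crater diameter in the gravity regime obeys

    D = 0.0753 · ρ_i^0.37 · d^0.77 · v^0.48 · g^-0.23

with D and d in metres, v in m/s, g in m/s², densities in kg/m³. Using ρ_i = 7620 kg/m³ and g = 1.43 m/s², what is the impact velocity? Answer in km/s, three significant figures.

Rearranging for v: v = [D / (0.0753 · 7620^0.37 · 534^0.77 · 1.43^-0.23)]^(1/0.48).
D = 21100 m.
7620^0.37 = 27.31
534^0.77 = 126.0
1.43^-0.23 = 0.9210
Denominator = 0.0753 × 27.31 × 126.0 × 0.9210 = 238.6
D / 238.6 = 21100 / 238.6 = 88.43
v = 88.43^(1/0.48) = 88.43^2.0833 = 11359 m/s

v ≈ 11.4 km/s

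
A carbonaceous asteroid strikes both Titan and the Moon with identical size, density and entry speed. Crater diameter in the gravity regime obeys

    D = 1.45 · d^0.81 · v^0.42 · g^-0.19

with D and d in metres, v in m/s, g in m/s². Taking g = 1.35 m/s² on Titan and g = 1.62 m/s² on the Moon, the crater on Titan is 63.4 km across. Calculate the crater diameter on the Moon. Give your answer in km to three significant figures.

All impactor-dependent factors cancel in the ratio, leaving D_Moon/D_Titan = (g_Moon/g_Titan)^-0.19.
(1.62/1.35)^-0.19 = 1.200^-0.19 = 0.9660
D_Moon = 0.9660 × 63.4 km = 61.2 km

D ≈ 61.2 km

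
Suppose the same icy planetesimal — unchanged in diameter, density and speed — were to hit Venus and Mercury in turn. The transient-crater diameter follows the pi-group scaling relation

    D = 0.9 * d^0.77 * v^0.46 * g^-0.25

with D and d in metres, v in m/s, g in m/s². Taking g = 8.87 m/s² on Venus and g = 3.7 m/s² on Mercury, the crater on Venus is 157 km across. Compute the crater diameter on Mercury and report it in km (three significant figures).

D ≈ 195 km

All impactor-dependent factors cancel in the ratio, leaving D_Mercury/D_Venus = (g_Mercury/g_Venus)^-0.25.
(3.7/8.87)^-0.25 = 0.4171^-0.25 = 1.244
D_Mercury = 1.244 × 157 km = 195 km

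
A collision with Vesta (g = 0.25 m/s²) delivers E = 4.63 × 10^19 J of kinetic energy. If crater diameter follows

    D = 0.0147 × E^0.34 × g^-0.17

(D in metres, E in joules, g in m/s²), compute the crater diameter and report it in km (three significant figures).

D ≈ 90.4 km

E^0.34 = (4.63 × 10^19)^0.34 = 4.856 × 10^6
g^-0.17 = 0.25^-0.17 = 1.266
D = 0.0147 × 4.856 × 10^6 × 1.266 = 90371 m
   = 90.37 km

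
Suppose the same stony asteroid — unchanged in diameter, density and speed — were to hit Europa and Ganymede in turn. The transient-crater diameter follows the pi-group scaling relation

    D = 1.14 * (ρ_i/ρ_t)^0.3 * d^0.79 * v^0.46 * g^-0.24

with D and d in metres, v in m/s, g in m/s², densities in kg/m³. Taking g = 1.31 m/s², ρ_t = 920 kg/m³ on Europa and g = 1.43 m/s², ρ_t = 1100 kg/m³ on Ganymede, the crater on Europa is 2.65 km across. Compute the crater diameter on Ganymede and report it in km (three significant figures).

The impactor-only factors (d, v, ρ_i) cancel in the ratio, leaving D_Ganymede/D_Europa = (g_Ganymede/g_Europa)^-0.24 · (ρ_t,Europa/ρ_t,Ganymede)^0.3.
(1.43/1.31)^-0.24 = 1.092^-0.24 = 0.9791
(920/1100)^0.3 = 0.8364^0.3 = 0.9478
Ratio = 0.9791 × 0.9478 = 0.9280
D_Ganymede = 0.9280 × 2.65 km = 2.46 km

D ≈ 2.46 km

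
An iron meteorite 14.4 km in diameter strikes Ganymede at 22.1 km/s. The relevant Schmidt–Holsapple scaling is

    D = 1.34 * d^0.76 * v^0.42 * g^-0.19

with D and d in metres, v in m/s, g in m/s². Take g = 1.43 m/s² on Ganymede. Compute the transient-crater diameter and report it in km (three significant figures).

In SI units: d = 14400 m, v = 22100 m/s.
d^0.76 = 14400^0.76 = 1447
v^0.42 = 22100^0.42 = 66.78
g^-0.19 = 1.43^-0.19 = 0.9343
D = 1.34 × 1447 × 66.78 × 0.9343 = 1.210 × 10^5 m
   = 121.0 km

D ≈ 121 km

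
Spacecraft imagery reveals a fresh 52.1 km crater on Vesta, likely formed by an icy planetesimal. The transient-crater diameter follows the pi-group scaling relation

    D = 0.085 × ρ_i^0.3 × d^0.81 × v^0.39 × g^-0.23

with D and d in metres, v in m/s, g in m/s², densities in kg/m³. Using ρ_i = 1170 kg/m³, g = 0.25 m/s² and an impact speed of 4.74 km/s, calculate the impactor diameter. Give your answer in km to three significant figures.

d ≈ 11.7 km

Rearranging for d: d = [D / (0.085 · 1170^0.3 · 4740^0.39 · 0.25^-0.23)]^(1/0.81).
D = 52100 m.
1170^0.3 = 8.326
4740^0.39 = 27.14
0.25^-0.23 = 1.376
Denominator = 0.085 × 8.326 × 27.14 × 1.376 = 26.43
D / 26.43 = 52100 / 26.43 = 1971
d = 1971^(1/0.81) = 1971^1.2346 = 11685 m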